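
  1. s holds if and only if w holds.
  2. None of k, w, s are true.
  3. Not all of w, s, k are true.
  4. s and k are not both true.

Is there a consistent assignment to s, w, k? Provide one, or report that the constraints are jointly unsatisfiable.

s = False, w = False, k = False

  (1) s=F, w=F — same ✓
  (2) {k, w, s}: 0 true — none ✓
  (3) {w, s, k}: 0/3 true — not all ✓
  (4) s=F, k=F — not both ✓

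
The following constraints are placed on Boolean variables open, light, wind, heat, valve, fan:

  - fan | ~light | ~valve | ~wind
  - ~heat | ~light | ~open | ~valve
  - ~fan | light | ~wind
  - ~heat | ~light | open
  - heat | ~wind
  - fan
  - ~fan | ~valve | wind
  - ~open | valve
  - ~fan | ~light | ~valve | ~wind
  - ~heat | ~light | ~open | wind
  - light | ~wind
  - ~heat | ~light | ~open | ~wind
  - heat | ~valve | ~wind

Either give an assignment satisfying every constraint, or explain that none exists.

open = False, light = True, wind = False, heat = False, valve = False, fan = True

Unit clause (fan) forces fan = True.
Try open = True:
  (~open | valve) forces valve = True.
  (~fan | ~valve | wind) forces wind = True.
  (~fan | light | ~wind) forces light = True.
  clause (~fan | ~light | ~valve | ~wind) is falsified — backtrack.
So open = False.
Set light = True.
  then (~heat | ~light | open) forces heat = False.
  then (heat | ~wind) forces wind = False.
  then (~fan | ~valve | wind) forces valve = False.
All clauses satisfied.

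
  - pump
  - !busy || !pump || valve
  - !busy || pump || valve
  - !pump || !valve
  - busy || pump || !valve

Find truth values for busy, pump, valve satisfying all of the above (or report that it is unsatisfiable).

Unit clause (pump) forces pump = True.
In (!pump || !valve) only !valve is left, so valve = False.
In (!busy || !pump || valve) only !busy is left, so busy = False.
Check each clause:
  (pump): pump holds.
  (!busy || !pump || valve): !busy holds.
  (!busy || pump || valve): !busy holds.
  (!pump || !valve): !valve holds.
  (busy || pump || !valve): pump holds.
All clauses satisfied.

busy: False; pump: True; valve: False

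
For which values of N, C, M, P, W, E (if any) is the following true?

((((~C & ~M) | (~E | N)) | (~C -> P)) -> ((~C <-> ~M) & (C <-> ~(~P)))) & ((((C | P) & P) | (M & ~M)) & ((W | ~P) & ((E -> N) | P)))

N: False; C: True; M: True; P: True; W: True; E: False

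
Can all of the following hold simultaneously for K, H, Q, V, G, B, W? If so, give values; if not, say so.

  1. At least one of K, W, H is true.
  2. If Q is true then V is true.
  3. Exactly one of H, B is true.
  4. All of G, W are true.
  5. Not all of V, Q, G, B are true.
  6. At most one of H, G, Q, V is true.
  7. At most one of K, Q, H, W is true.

K = False, H = False, Q = False, V = False, G = True, B = True, W = True

  (1) {K, W, H}: 1 true — at least one ✓
  (2) Q=F ⇒ V: vacuous ✓
  (3) {H, B}: 1 true — exactly one ✓
  (4) {G, W}: all 2 true ✓
  (5) {V, Q, G, B}: 2/4 true — not all ✓
  (6) {H, G, Q, V}: 1 true — at most one ✓
  (7) {K, Q, H, W}: 1 true — at most one ✓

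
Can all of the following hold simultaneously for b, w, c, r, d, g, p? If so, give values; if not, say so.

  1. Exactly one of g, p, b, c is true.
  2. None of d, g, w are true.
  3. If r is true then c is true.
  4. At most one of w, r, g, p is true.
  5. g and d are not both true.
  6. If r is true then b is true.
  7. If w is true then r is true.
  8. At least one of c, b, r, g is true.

b=F; w=F; c=T; r=F; d=F; g=F; p=F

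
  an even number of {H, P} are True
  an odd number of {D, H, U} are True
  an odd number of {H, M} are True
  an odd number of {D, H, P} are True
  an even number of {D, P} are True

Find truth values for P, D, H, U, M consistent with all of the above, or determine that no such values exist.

P = True, D = True, H = True, U = True, M = False

{H, P}: 2 true → even ✓
{D, H, U}: 3 true → odd ✓
{H, M}: 1 true → odd ✓
{D, H, P}: 3 true → odd ✓
{D, P}: 2 true → even ✓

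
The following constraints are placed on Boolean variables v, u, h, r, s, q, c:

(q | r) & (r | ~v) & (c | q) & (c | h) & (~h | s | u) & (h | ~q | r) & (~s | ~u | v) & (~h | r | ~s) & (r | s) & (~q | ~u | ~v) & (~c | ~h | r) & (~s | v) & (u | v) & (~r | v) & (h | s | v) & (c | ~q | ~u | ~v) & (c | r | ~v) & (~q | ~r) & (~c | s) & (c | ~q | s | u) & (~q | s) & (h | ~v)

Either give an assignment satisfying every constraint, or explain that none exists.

Try v = False:
  (~s | v) forces s = False.
  (r | s) forces r = True.
  clause (~r | v) is falsified — backtrack.
So v = True.
  then (r | ~v) forces r = True.
  then (~q | ~r) forces q = False.
  then (h | ~v) forces h = True.
  then (c | q) forces c = True.
  then (~c | s) forces s = True.
Set u = False.
All clauses satisfied.

v = True, u = False, h = True, r = True, s = True, q = False, c = True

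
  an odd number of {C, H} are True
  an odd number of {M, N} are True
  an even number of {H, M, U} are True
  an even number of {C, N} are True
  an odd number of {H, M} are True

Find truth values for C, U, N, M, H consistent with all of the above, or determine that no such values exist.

Adding constraints 1, 2, 4, 5 mod 2: every variable appears an even number of times on the left, so the left side is 0.
But the right sides sum to 1 (mod 2). 0 ≠ 1 — the system is inconsistent.

UNSATISFIABLE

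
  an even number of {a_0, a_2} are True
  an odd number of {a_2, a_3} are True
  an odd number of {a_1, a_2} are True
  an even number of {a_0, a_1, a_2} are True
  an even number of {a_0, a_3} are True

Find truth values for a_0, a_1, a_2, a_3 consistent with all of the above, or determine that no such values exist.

UNSATISFIABLE

Adding constraints 1, 2, 5 mod 2: every variable appears an even number of times on the left, so the left side is 0.
But the right sides sum to 1 (mod 2). 0 ≠ 1 — the system is inconsistent.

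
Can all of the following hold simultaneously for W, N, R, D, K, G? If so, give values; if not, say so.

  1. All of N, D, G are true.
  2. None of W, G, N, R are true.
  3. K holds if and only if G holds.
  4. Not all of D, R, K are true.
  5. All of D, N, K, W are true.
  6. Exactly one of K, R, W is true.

No satisfying assignment exists.

Case W = True:
  Constraint (2) is violated (W=T) — contradiction.
Case W = False:
  Constraint (5) is violated (W=F) — contradiction.
Both cases fail — unsatisfiable.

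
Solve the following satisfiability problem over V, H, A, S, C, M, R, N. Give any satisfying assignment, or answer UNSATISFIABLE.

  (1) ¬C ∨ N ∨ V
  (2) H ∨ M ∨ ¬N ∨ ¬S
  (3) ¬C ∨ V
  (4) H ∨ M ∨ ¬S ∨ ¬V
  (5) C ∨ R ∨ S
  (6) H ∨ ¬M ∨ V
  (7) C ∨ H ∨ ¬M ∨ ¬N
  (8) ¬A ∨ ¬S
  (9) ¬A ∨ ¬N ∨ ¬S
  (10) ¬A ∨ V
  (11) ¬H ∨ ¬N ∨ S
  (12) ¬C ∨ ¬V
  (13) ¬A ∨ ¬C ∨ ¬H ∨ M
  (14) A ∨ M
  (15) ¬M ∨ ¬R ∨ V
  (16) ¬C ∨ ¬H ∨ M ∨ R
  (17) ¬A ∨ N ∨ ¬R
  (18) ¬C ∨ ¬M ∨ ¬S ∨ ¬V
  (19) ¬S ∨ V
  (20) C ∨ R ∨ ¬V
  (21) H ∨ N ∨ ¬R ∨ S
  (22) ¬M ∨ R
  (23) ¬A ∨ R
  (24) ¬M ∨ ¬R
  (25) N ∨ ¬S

V = True; H = False; A = True; S = False; C = False; M = False; R = True; N = True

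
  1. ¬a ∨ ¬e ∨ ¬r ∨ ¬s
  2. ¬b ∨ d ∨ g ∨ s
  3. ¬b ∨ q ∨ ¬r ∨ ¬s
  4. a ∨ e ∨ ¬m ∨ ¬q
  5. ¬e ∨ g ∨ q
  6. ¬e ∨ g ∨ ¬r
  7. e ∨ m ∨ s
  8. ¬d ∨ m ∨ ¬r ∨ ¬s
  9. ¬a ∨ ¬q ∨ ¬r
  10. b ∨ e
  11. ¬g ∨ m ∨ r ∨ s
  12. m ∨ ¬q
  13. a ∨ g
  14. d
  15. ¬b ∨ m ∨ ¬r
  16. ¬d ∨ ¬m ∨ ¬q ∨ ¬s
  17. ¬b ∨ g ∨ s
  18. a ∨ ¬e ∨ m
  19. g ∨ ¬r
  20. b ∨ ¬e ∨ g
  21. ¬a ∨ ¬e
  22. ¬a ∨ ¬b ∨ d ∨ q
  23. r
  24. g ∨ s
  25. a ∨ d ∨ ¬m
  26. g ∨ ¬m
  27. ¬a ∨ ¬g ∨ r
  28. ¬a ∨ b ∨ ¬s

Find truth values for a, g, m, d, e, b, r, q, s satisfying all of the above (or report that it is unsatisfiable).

Unit clause (d) forces d = True.
Unit clause (r) forces r = True.
In (g ∨ ¬r) only g is left, so g = True.
Set a = False.
Try m = False:
  (¬d ∨ m ∨ ¬r ∨ ¬s) forces s = False.
  (e ∨ m ∨ s) forces e = True.
  clause (a ∨ ¬e ∨ m) is falsified — backtrack.
So m = True.
Set e = True.
Set b = True.
Set q = True.
  then (¬d ∨ ¬m ∨ ¬q ∨ ¬s) forces s = False.
All clauses satisfied.

a: False, g: True, m: True, d: True, e: True, b: True, r: True, q: True, s: False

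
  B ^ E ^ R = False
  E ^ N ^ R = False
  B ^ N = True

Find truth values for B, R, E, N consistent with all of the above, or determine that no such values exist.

Unsatisfiable

Adding constraints 1, 2, 3 mod 2: every variable appears an even number of times on the left, so the left side is 0.
But the right sides sum to 1 (mod 2). 0 ≠ 1 — the system is inconsistent.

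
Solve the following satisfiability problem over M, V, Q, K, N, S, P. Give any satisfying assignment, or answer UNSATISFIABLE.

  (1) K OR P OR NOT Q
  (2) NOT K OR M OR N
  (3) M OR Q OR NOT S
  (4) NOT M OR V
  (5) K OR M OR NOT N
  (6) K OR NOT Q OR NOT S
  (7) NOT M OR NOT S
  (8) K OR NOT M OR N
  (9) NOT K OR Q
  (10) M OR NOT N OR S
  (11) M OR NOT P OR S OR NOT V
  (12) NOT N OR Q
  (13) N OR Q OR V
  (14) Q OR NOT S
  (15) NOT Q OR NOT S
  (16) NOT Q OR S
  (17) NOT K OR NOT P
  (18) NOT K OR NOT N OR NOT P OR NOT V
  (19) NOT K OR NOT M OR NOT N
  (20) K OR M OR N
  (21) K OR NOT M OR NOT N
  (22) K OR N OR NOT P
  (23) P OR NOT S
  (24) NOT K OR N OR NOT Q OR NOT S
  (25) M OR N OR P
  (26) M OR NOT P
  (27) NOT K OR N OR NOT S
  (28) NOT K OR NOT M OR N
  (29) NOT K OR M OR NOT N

The formula is unsatisfiable.

Case Q = True:
  (NOT Q OR NOT S) forces S = False.
  Clause (NOT Q OR S) is falsified — contradiction.
Case Q = False:
  (NOT K OR Q) forces K = False.
  (NOT N OR Q) forces N = False.
  (K OR NOT M OR N) forces M = False.
  Clause (K OR M OR N) is falsified — contradiction.
Both cases fail, so the formula is unsatisfiable.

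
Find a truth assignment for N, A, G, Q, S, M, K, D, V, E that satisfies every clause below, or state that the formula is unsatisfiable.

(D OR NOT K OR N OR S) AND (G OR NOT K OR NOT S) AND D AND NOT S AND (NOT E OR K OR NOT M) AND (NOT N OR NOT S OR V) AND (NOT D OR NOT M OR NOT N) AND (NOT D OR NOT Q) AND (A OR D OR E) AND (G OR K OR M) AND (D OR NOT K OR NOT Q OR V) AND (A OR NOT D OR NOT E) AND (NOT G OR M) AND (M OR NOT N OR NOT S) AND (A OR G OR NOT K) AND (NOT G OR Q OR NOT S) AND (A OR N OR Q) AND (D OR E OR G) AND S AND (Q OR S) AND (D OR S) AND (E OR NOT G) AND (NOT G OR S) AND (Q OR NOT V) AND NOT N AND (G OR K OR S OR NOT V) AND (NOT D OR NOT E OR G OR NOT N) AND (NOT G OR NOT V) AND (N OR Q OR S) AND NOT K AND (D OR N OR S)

No satisfying assignment exists.

Case S = True:
  Clause (NOT S) is falsified — contradiction.
Case S = False:
  Clause (S) is falsified — contradiction.
Both cases fail, so the formula is unsatisfiable.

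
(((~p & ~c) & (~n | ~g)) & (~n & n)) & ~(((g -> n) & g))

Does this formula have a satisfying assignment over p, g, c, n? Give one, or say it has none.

Case n = True: the conjunct ~n is False.
Case n = False: the conjunct n is False.
Both cases fail — unsatisfiable.

The formula is unsatisfiable.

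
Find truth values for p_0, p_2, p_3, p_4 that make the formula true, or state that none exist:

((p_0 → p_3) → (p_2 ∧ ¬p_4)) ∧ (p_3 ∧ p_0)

p_0=T; p_2=T; p_3=T; p_4=F

  (p_0 → p_3) → (p_2 ∧ ¬p_4) = True
    p_0 → p_3 = True
    p_2 ∧ ¬p_4 = True
      ¬p_4 = True
  p_3 ∧ p_0 = True
Both conjuncts True, so the formula holds.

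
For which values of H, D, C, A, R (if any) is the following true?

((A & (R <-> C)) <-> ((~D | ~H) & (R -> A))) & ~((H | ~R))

H: False, D: True, C: True, A: True, R: True

  (A & (R <-> C)) <-> ((~D | ~H) & (R -> A)) = True
    A & (R <-> C) = True
      R <-> C = True
    (~D | ~H) & (R -> A) = True
      ~D | ~H = True
        ~D = False
        ~H = True
      R -> A = True
  ~((H | ~R)) = True
    H | ~R = False
      ~R = False
Both conjuncts True, so the formula holds.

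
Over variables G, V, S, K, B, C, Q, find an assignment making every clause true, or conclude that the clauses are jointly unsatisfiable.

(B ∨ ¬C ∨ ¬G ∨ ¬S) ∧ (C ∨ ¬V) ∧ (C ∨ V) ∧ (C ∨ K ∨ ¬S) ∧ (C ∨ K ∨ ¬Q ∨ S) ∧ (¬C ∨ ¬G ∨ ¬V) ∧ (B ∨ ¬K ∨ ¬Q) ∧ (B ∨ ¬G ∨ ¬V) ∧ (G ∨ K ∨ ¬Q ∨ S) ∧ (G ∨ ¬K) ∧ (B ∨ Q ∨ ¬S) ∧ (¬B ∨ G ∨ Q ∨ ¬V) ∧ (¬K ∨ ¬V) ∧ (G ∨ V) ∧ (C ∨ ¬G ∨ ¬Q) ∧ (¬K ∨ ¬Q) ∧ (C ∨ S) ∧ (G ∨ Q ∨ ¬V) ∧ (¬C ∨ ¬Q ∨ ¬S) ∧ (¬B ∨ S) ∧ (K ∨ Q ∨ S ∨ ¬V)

Set G = True.
Try V = True:
  (C ∨ ¬V) forces C = True.
  clause (¬C ∨ ¬G ∨ ¬V) is falsified — backtrack.
So V = False.
  then (C ∨ V) forces C = True.
Set S = False.
  then (¬B ∨ S) forces B = False.
Set K = False.
Set Q = False.
All clauses satisfied.

G: True, V: False, S: False, K: False, B: False, C: True, Q: False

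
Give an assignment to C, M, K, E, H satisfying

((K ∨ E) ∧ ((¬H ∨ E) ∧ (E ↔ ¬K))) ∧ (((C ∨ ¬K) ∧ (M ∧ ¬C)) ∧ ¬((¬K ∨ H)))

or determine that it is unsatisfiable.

Case K = True: the formula simplifies to ((¬H ∨ E) ∧ ¬E) ∧ ((C ∧ (M ∧ ¬C)) ∧ ¬H).
  C = True: the conjunct ¬C is False.
  C = False: the conjunct C is False.
Case K = False: the conjunct ¬((¬K ∨ H)) becomes ¬((True ∨ H)) = False.
Both cases fail — unsatisfiable.

UNSATISFIABLE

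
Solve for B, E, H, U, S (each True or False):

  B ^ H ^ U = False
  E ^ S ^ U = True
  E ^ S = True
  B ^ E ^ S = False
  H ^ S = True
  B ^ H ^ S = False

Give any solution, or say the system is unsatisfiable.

B = True, E = True, H = True, U = False, S = False

B ^ H ^ U = T ^ T ^ F = False ✓
E ^ S ^ U = T ^ F ^ F = True ✓
E ^ S = T ^ F = True ✓
B ^ E ^ S = T ^ T ^ F = False ✓
H ^ S = T ^ F = True ✓
B ^ H ^ S = T ^ T ^ F = False ✓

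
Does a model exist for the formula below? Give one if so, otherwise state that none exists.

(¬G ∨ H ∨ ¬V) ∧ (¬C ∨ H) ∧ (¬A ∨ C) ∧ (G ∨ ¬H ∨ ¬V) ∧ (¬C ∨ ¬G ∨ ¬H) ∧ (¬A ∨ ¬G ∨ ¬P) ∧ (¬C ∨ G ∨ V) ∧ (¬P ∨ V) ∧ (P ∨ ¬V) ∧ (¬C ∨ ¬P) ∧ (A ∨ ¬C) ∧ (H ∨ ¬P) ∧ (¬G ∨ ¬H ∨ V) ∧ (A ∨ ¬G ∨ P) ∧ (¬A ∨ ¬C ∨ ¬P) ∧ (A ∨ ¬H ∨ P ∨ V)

G = True; H = True; V = True; C = False; A = False; P = True

Set G = True.
Set H = True.
  then (¬C ∨ ¬G ∨ ¬H) forces C = False.
  then (¬G ∨ ¬H ∨ V) forces V = True.
  then (¬A ∨ C) forces A = False.
  then (P ∨ ¬V) forces P = True.
All clauses satisfied.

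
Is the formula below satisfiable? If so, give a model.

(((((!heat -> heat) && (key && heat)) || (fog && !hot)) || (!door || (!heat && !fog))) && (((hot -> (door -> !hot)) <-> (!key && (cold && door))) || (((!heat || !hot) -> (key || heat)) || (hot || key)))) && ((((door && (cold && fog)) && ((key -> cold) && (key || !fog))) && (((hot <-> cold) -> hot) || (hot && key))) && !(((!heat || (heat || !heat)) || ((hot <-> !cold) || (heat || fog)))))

Unsatisfiable — no assignment works.

The conjunct !(((!heat || (heat || !heat)) || ((hot <-> !cold) || (heat || fog)))) is unsatisfiable on its own:
  heat = True: this becomes !((True || True)) = False.
  heat = False: this becomes !((True || ((hot <-> !cold) || fog))) = False.
So the whole conjunction is unsatisfiable.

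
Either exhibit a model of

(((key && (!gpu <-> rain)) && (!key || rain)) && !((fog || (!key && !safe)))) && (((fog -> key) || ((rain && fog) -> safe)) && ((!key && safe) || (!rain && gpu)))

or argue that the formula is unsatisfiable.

Unsatisfiable — no assignment works.

Case key = True: the formula simplifies to (((!gpu <-> rain) && rain) && !fog) && (!rain && gpu).
  rain = True: the conjunct !rain is False.
  rain = False: the conjunct rain is False.
Case key = False: the conjunct key is False.
Both cases fail — unsatisfiable.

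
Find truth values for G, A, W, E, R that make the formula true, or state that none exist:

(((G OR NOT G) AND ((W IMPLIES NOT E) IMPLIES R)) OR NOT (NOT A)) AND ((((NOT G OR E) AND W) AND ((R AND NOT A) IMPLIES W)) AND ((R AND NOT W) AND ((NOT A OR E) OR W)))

Case W = True: the conjunct NOT W is False.
Case W = False: the conjunct W is False.
Both cases fail — unsatisfiable.

No satisfying assignment exists.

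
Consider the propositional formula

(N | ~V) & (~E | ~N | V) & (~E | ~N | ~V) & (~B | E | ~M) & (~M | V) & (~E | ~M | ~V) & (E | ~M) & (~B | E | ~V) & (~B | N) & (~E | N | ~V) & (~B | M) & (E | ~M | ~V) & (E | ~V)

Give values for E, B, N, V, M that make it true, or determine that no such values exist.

E: True; B: False; N: False; V: False; M: False

Set E = True.
Try B = True:
  (~B | N) forces N = True.
  (~E | ~N | V) forces V = True.
  clause (~E | ~N | ~V) is falsified — backtrack.
So B = False.
Try N = True:
  (~E | ~N | V) forces V = True.
  clause (~E | ~N | ~V) is falsified — backtrack.
So N = False.
  then (N | ~V) forces V = False.
  then (~M | V) forces M = False.
All clauses satisfied.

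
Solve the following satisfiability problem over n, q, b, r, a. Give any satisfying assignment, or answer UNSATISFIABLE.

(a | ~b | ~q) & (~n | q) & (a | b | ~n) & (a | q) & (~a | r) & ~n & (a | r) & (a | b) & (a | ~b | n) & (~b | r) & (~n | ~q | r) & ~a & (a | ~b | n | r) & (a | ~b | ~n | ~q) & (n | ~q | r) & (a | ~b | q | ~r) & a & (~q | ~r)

Unsatisfiable

Case a = True:
  Clause (~a) is falsified — contradiction.
Case a = False:
  Clause (a) is falsified — contradiction.
Both cases fail, so the formula is unsatisfiable.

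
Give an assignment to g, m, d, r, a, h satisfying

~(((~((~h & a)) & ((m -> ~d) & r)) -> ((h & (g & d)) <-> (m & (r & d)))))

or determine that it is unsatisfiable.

g: True; m: False; d: True; r: True; a: True; h: True

  ~(((~((~h & a)) & ((m -> ~d) & r)) -> ((h & (g & d)) <-> (m & (r & d))))) = True
    (~((~h & a)) & ((m -> ~d) & r)) -> ((h & (g & d)) <-> (m & (r & d))) = False
      ~((~h & a)) & ((m -> ~d) & r) = True
        ~((~h & a)) = True
          ~h & a = False
            ~h = False
        (m -> ~d) & r = True
          m -> ~d = True
            ~d = False
      (h & (g & d)) <-> (m & (r & d)) = False
        h & (g & d) = True
          g & d = True
        m & (r & d) = False
          r & d = True
The formula evaluates to True.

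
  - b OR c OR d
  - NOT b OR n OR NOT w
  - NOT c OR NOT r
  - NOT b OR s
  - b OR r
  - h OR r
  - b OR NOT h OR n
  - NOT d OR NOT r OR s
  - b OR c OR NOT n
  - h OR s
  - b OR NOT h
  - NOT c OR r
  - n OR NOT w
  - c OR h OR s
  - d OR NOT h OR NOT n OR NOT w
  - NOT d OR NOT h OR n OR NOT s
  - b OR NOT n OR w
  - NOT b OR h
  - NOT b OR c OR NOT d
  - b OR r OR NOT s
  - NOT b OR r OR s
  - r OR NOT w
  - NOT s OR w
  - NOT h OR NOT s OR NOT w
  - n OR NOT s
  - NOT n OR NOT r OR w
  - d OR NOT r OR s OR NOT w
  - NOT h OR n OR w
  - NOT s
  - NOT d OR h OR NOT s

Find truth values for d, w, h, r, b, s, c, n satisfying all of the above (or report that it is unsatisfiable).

Case s = True:
  Clause (NOT s) is falsified — contradiction.
Case s = False:
  (NOT b OR s) forces b = False.
  (b OR r) forces r = True.
  (NOT c OR NOT r) forces c = False.
  (b OR c OR d) forces d = True.
  Clause (NOT d OR NOT r OR s) is falsified — contradiction.
Both cases fail, so the formula is unsatisfiable.

Unsatisfiable — no assignment works.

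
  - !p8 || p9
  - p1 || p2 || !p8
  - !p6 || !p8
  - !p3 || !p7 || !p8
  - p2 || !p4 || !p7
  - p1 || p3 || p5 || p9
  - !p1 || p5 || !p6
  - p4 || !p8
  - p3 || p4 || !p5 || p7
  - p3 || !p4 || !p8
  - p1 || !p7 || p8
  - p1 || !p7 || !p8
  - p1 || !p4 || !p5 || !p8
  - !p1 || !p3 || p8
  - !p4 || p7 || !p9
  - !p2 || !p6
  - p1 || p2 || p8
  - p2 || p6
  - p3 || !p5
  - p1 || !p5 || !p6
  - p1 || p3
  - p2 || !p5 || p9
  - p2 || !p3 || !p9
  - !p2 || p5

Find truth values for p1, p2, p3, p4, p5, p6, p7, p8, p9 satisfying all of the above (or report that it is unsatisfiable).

Set p1 = False.
  then (p1 || p3) forces p3 = True.
Try p2 = False:
  (p1 || p2 || !p8) forces p8 = False.
  clause (p1 || p2 || p8) is falsified — backtrack.
So p2 = True.
  then (!p2 || !p6) forces p6 = False.
  then (!p2 || p5) forces p5 = True.
Set p4 = False.
  then (p4 || !p8) forces p8 = False.
  then (p1 || !p7 || p8) forces p7 = False.
Set p9 = False.
All clauses satisfied.

p1 = False, p2 = True, p3 = True, p4 = False, p5 = True, p6 = False, p7 = False, p8 = False, p9 = False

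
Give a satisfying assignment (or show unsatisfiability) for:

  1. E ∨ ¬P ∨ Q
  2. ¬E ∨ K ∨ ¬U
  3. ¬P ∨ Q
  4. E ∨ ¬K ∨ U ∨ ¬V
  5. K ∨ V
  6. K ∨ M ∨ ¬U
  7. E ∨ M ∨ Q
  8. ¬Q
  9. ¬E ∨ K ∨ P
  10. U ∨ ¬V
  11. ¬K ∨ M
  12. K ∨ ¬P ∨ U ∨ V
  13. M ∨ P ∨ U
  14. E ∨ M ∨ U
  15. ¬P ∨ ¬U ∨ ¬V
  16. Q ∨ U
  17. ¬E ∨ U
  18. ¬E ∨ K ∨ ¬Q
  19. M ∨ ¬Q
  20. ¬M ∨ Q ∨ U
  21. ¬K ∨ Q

U = True, P = False, E = False, Q = False, K = False, V = True, M = True

Unit clause (¬Q) forces Q = False.
In (Q ∨ U) only U is left, so U = True.
In (¬K ∨ Q) only ¬K is left, so K = False.
In (¬E ∨ K ∨ ¬U) only ¬E is left, so E = False.
In (¬P ∨ Q) only ¬P is left, so P = False.
In (K ∨ V) only V is left, so V = True.
In (K ∨ M ∨ ¬U) only M is left, so M = True.
All clauses satisfied.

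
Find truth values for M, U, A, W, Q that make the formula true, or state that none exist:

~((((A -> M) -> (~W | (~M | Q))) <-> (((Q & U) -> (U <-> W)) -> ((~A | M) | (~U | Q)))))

M = False, U = True, A = True, W = True, Q = False

  ~((((A -> M) -> (~W | (~M | Q))) <-> (((Q & U) -> (U <-> W)) -> ((~A | M) | (~U | Q))))) = True
    ((A -> M) -> (~W | (~M | Q))) <-> (((Q & U) -> (U <-> W)) -> ((~A | M) | (~U | Q))) = False
      (A -> M) -> (~W | (~M | Q)) = True
        A -> M = False
        ~W | (~M | Q) = True
          ~W = False
          ~M | Q = True
            ~M = True
      ((Q & U) -> (U <-> W)) -> ((~A | M) | (~U | Q)) = False
        (Q & U) -> (U <-> W) = True
          Q & U = False
          U <-> W = True
        (~A | M) | (~U | Q) = False
          ~A | M = False
            ~A = False
          ~U | Q = False
            ~U = False
The formula evaluates to True.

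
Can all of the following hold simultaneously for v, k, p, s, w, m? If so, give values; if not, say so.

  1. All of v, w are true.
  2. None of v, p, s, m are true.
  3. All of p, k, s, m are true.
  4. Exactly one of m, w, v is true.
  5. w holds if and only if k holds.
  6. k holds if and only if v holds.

No satisfying assignment exists.

Case v = True:
  Constraint (2) is violated (v=T) — contradiction.
Case v = False:
  Constraint (1) is violated (v=F) — contradiction.
Both cases fail — unsatisfiable.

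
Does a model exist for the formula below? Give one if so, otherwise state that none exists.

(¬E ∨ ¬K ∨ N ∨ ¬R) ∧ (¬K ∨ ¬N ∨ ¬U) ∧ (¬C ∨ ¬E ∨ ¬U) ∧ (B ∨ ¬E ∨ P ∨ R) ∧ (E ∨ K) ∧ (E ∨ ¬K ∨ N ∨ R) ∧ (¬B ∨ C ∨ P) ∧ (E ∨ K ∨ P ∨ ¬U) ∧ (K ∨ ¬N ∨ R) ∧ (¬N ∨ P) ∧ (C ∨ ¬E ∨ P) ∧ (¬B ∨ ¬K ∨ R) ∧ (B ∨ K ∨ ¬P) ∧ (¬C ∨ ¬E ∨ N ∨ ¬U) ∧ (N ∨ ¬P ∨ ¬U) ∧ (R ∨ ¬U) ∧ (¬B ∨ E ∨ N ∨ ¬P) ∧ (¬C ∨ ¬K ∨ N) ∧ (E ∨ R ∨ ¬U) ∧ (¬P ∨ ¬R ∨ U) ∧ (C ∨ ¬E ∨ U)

P = False, E = True, N = False, R = False, U = False, C = True, B = True, K = False

Set P = False.
  then (¬N ∨ P) forces N = False.
Set E = True.
  then (C ∨ ¬E ∨ P) forces C = True.
  then (¬C ∨ ¬E ∨ N ∨ ¬U) forces U = False.
  then (¬C ∨ ¬K ∨ N) forces K = False.
Set R = False.
  then (B ∨ ¬E ∨ P ∨ R) forces B = True.
All clauses satisfied.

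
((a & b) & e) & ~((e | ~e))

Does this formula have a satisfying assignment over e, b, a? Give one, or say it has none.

UNSATISFIABLE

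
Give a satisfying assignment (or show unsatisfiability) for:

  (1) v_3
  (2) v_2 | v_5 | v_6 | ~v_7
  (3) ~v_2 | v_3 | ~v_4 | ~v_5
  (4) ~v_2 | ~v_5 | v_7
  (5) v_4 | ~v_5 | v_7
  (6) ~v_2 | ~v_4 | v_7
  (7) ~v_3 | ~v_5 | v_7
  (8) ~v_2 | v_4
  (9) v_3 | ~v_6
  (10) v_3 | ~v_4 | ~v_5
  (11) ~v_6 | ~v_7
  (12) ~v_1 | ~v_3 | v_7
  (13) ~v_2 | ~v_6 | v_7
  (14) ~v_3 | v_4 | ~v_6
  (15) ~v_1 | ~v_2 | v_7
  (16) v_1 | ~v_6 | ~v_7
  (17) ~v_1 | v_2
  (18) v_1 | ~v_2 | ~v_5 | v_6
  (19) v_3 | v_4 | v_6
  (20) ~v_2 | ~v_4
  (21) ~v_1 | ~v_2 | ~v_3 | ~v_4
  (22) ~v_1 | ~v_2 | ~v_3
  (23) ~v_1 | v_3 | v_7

v_1=F, v_2=F, v_3=T, v_4=F, v_5=T, v_6=F, v_7=T

Unit clause (v_3) forces v_3 = True.
Try v_1 = True:
  (~v_1 | ~v_3 | v_7) forces v_7 = True.
  (~v_6 | ~v_7) forces v_6 = False.
  (~v_1 | v_2) forces v_2 = True.
  clause (~v_1 | ~v_2 | ~v_3) is falsified — backtrack.
So v_1 = False.
Try v_2 = True:
  (~v_2 | v_4) forces v_4 = True.
  clause (~v_2 | ~v_4) is falsified — backtrack.
So v_2 = False.
Set v_4 = False.
  then (~v_3 | v_4 | ~v_6) forces v_6 = False.
Set v_5 = True.
  then (v_4 | ~v_5 | v_7) forces v_7 = True.
All clauses satisfied.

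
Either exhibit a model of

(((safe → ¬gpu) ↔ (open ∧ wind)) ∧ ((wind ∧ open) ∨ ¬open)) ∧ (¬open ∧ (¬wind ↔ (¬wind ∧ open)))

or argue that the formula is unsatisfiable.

wind = True; open = False; safe = True; gpu = True

  ((safe → ¬gpu) ↔ (open ∧ wind)) ∧ ((wind ∧ open) ∨ ¬open) = True
    (safe → ¬gpu) ↔ (open ∧ wind) = True
      safe → ¬gpu = False
        ¬gpu = False
      open ∧ wind = False
    (wind ∧ open) ∨ ¬open = True
      wind ∧ open = False
      ¬open = True
  ¬open ∧ (¬wind ↔ (¬wind ∧ open)) = True
    ¬open = True
    ¬wind ↔ (¬wind ∧ open) = True
      ¬wind = False
      ¬wind ∧ open = False
        ¬wind = False
Both conjuncts True, so the formula holds.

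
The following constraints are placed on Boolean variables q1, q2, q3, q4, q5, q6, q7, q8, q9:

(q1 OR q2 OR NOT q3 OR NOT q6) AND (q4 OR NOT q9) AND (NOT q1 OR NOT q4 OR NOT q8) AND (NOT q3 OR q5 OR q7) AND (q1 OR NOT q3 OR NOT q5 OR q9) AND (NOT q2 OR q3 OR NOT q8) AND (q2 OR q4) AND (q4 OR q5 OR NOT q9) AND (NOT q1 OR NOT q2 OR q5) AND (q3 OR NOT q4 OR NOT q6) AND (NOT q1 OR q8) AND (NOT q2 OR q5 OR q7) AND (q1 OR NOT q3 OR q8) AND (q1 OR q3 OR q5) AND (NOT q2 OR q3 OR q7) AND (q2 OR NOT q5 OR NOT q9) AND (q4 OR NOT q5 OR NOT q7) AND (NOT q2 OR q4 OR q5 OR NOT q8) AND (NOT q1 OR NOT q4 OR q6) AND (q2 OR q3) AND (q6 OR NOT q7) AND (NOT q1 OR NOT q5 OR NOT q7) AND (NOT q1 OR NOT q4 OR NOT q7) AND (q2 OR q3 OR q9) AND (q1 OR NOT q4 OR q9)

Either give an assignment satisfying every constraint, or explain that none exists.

q1 = False; q2 = True; q3 = True; q4 = True; q5 = False; q6 = True; q7 = True; q8 = True; q9 = True

Set q1 = False.
Set q2 = True.
Set q3 = True.
  then (q1 OR NOT q3 OR q8) forces q8 = True.
Set q4 = True.
  then (q1 OR NOT q4 OR q9) forces q9 = True.
Set q5 = False.
  then (NOT q3 OR q5 OR q7) forces q7 = True.
  then (q6 OR NOT q7) forces q6 = True.
All clauses satisfied.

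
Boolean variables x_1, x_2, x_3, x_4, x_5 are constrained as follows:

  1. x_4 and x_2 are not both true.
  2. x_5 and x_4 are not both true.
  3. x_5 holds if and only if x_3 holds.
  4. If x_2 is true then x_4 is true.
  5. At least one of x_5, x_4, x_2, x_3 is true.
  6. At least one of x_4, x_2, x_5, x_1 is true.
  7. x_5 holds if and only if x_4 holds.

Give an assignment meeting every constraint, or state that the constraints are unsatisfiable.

UNSATISFIABLE

Case x_5 = True:
  (2) with x_5=T forces x_4 = False.
  Constraint (7) is violated (x_5=T, x_4=F) — contradiction.
Case x_5 = False:
  (3) with x_5=F forces x_3 = False.
  (7) with x_5=F forces x_4 = False.
  (4) with x_4=F forces x_2 = False.
  Constraint (5) is violated (x_5=F, x_4=F, x_2=F, x_3=F) — contradiction.
Both cases fail — unsatisfiable.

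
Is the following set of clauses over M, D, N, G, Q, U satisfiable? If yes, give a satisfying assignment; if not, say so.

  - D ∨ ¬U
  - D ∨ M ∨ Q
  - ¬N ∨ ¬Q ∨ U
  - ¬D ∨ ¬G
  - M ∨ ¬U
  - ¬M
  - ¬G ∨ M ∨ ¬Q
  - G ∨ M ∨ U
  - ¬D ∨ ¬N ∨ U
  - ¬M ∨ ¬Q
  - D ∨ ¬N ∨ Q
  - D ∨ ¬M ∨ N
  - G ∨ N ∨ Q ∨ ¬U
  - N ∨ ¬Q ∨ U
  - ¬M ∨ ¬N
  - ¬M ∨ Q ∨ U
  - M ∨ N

UNSATISFIABLE

Case M = True:
  Clause (¬M) is falsified — contradiction.
Case M = False:
  (M ∨ ¬U) forces U = False.
  (G ∨ M ∨ U) forces G = True.
  (¬D ∨ ¬G) forces D = False.
  (D ∨ M ∨ Q) forces Q = True.
  Clause (¬G ∨ M ∨ ¬Q) is falsified — contradiction.
Both cases fail, so the formula is unsatisfiable.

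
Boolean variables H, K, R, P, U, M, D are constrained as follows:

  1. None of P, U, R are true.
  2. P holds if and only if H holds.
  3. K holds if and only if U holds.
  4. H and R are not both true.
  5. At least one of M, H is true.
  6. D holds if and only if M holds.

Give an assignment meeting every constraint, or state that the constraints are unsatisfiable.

H: False, K: False, R: False, P: False, U: False, M: True, D: True

  (1) {P, U, R}: 0 true — none ✓
  (2) P=F, H=F — same ✓
  (3) K=F, U=F — same ✓
  (4) H=F, R=F — not both ✓
  (5) {M, H}: 1 true — at least one ✓
  (6) D=T, M=T — same ✓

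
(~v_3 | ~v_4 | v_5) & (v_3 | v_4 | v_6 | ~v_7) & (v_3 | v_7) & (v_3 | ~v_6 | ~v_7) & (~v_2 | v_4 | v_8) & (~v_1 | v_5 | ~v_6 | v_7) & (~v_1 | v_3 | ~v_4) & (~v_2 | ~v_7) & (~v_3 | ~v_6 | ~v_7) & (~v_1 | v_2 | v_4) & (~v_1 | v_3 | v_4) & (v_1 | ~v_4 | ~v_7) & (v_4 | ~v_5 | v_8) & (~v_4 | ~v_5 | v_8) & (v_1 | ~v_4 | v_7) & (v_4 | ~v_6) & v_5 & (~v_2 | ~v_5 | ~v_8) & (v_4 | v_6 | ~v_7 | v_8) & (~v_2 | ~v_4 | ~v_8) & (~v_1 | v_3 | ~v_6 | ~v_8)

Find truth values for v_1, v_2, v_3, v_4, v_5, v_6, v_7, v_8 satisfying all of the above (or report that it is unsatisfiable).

v_1: True; v_2: False; v_3: True; v_4: True; v_5: True; v_6: False; v_7: True; v_8: True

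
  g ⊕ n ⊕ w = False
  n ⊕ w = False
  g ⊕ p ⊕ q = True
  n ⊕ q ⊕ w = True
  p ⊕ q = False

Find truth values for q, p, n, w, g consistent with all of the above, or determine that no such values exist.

Adding constraints 1, 2, 3, 5 mod 2: every variable appears an even number of times on the left, so the left side is 0.
But the right sides sum to 1 (mod 2). 0 ≠ 1 — the system is inconsistent.

No satisfying assignment exists.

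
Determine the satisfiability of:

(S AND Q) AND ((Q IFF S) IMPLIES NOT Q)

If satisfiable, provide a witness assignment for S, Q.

The formula is unsatisfiable.

Case Q = True: the formula simplifies to S AND NOT S.
  S = True: the conjunct NOT S is False.
  S = False: the conjunct S is False.
Case Q = False: the conjunct Q is False.
Both cases fail — unsatisfiable.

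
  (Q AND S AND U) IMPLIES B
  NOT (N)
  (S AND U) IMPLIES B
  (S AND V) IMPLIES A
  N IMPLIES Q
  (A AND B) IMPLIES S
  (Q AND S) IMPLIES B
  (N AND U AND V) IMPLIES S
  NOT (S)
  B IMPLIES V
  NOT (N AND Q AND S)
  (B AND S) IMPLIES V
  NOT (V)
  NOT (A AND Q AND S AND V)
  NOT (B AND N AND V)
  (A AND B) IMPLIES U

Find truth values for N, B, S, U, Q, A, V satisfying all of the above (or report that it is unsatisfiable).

Unit clause (NOT V) forces V = False.
Unit clause (NOT S) forces S = False.
Unit clause (NOT N) forces N = False.
In (NOT B OR V) only NOT B is left, so B = False.
Set U = False.
Set Q = False.
Set A = False.
All clauses satisfied.

N=F, B=F, S=F, U=F, Q=F, A=F, V=F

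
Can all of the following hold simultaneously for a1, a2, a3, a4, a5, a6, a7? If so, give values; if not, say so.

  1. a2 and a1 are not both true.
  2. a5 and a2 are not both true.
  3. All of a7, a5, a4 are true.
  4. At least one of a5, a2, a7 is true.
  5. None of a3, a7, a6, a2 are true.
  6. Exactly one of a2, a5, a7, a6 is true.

The formula is unsatisfiable.

Case a7 = True:
  Constraint (5) is violated (a7=T) — contradiction.
Case a7 = False:
  Constraint (3) is violated (a7=F) — contradiction.
Both cases fail — unsatisfiable.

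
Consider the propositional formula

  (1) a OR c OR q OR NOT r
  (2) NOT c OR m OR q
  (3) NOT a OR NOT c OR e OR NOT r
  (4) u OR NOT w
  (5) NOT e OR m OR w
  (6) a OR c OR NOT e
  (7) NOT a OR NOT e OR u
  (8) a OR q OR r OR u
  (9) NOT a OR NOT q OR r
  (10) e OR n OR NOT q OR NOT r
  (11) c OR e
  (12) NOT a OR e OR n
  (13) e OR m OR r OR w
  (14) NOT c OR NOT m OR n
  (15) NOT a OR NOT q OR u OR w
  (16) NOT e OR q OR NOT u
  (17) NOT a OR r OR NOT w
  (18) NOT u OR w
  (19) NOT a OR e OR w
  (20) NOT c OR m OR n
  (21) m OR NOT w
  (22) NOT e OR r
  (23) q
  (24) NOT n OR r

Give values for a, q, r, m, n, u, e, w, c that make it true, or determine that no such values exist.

a=T, q=T, r=T, m=T, n=F, u=T, e=T, w=T, c=F

Unit clause (q) forces q = True.
Set a = True.
  then (NOT a OR NOT q OR r) forces r = True.
Set m = True.
Set n = False.
  then (e OR n OR NOT q OR NOT r) forces e = True.
  then (NOT c OR NOT m OR n) forces c = False.
  then (NOT a OR NOT e OR u) forces u = True.
  then (NOT u OR w) forces w = True.
All clauses satisfied.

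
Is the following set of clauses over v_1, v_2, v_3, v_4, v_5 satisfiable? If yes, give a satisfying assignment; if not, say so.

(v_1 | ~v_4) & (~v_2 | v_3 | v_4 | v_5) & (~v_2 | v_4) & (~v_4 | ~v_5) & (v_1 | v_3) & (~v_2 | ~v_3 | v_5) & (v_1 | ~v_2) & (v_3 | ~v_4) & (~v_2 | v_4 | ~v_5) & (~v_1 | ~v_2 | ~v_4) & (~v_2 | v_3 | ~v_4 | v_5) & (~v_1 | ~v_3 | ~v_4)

v_1 = True, v_2 = False, v_3 = False, v_4 = False, v_5 = False

Set v_1 = True.
Try v_2 = True:
  (~v_2 | v_4) forces v_4 = True.
  clause (~v_1 | ~v_2 | ~v_4) is falsified — backtrack.
So v_2 = False.
Set v_3 = False.
  then (v_3 | ~v_4) forces v_4 = False.
Set v_5 = False.
All clauses satisfied.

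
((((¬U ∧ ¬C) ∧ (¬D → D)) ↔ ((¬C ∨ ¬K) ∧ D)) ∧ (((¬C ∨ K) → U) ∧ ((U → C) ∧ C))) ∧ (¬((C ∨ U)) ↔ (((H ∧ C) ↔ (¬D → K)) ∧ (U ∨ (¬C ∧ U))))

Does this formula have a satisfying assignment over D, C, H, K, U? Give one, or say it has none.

D=F, C=T, H=T, K=F, U=F

  (((¬U ∧ ¬C) ∧ (¬D → D)) ↔ ((¬C ∨ ¬K) ∧ D)) ∧ (((¬C ∨ K) → U) ∧ ((U → C) ∧ C)) = True
    ((¬U ∧ ¬C) ∧ (¬D → D)) ↔ ((¬C ∨ ¬K) ∧ D) = True
      (¬U ∧ ¬C) ∧ (¬D → D) = False
        ¬U ∧ ¬C = False
          ¬U = True
          ¬C = False
        ¬D → D = False
          ¬D = True
      (¬C ∨ ¬K) ∧ D = False
        ¬C ∨ ¬K = True
          ¬C = False
          ¬K = True
    ((¬C ∨ K) → U) ∧ ((U → C) ∧ C) = True
      (¬C ∨ K) → U = True
        ¬C ∨ K = False
          ¬C = False
      (U → C) ∧ C = True
        U → C = True
  ¬((C ∨ U)) ↔ (((H ∧ C) ↔ (¬D → K)) ∧ (U ∨ (¬C ∧ U))) = True
    ¬((C ∨ U)) = False
      C ∨ U = True
    ((H ∧ C) ↔ (¬D → K)) ∧ (U ∨ (¬C ∧ U)) = False
      (H ∧ C) ↔ (¬D → K) = False
        H ∧ C = True
        ¬D → K = False
          ¬D = True
      U ∨ (¬C ∧ U) = False
        ¬C ∧ U = False
          ¬C = False
Both conjuncts True, so the formula holds.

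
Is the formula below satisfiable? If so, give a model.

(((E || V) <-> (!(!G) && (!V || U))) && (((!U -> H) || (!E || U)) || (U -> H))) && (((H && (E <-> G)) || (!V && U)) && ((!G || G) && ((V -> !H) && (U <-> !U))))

The conjunct U <-> !U is unsatisfiable on its own:
  U=F: evaluates to False.
  U=T: evaluates to False.
So the whole conjunction is unsatisfiable.

Unsatisfiable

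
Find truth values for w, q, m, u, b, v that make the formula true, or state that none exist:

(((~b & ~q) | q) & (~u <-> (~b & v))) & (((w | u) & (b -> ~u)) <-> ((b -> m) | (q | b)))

w = False; q = True; m = True; u = True; b = False; v = False

  ((~b & ~q) | q) & (~u <-> (~b & v)) = True
    (~b & ~q) | q = True
      ~b & ~q = False
        ~b = True
        ~q = False
    ~u <-> (~b & v) = True
      ~u = False
      ~b & v = False
        ~b = True
  ((w | u) & (b -> ~u)) <-> ((b -> m) | (q | b)) = True
    (w | u) & (b -> ~u) = True
      w | u = True
      b -> ~u = True
        ~u = False
    (b -> m) | (q | b) = True
      b -> m = True
      q | b = True
Both conjuncts True, so the formula holds.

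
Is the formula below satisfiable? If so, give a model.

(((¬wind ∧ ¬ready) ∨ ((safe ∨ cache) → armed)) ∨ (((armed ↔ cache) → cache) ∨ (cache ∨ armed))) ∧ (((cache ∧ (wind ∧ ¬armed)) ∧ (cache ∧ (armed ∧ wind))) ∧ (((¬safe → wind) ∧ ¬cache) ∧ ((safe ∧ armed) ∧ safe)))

Unsatisfiable

Case cache = True: the conjunct ¬cache is False.
Case cache = False: the conjunct cache is False.
Both cases fail — unsatisfiable.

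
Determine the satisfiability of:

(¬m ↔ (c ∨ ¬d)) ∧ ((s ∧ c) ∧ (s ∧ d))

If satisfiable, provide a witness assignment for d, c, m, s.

d=T; c=T; m=F; s=T

  ¬m ↔ (c ∨ ¬d) = True
    ¬m = True
    c ∨ ¬d = True
      ¬d = False
  (s ∧ c) ∧ (s ∧ d) = True
    s ∧ c = True
    s ∧ d = True
Both conjuncts True, so the formula holds.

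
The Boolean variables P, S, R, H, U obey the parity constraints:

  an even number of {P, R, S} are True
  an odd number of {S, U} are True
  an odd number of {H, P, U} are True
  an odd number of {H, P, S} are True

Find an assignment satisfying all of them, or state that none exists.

Adding constraints 2, 3, 4 mod 2: every variable appears an even number of times on the left, so the left side is 0.
But the right sides sum to 1 (mod 2). 0 ≠ 1 — the system is inconsistent.

UNSATISFIABLE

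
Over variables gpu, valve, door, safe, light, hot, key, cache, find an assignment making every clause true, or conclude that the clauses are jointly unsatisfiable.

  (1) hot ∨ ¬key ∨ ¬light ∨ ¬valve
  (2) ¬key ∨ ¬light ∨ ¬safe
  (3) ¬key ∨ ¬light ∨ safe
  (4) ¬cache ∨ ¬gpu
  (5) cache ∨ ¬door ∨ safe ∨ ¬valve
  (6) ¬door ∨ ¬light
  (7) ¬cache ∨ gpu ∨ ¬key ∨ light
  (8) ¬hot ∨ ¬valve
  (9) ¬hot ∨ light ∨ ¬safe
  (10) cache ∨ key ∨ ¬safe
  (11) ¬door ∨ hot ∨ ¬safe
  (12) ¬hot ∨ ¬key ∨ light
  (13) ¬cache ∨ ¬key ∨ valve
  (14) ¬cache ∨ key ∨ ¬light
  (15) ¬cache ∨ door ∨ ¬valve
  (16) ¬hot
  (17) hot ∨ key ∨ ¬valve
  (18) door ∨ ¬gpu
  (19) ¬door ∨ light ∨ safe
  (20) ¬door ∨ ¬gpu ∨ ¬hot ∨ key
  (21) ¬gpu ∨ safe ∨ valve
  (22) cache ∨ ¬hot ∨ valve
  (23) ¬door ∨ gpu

Unit clause (¬hot) forces hot = False.
Try gpu = True:
  (¬cache ∨ ¬gpu) forces cache = False.
  (door ∨ ¬gpu) forces door = True.
  (¬door ∨ ¬light) forces light = False.
  (¬door ∨ hot ∨ ¬safe) forces safe = False.
  clause (¬door ∨ light ∨ safe) is falsified — backtrack.
So gpu = False.
  then (¬door ∨ gpu) forces door = False.
Set valve = False.
Set safe = True.
Set light = False.
Set key = True.
  then (¬cache ∨ gpu ∨ ¬key ∨ light) forces cache = False.
All clauses satisfied.

gpu=F, valve=F, door=F, safe=T, light=F, hot=F, key=T, cache=F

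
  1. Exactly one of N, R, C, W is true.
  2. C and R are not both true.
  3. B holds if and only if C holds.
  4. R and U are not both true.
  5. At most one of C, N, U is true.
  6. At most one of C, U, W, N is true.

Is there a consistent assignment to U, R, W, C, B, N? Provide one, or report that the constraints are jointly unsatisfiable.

U = False; R = False; W = False; C = False; B = False; N = True

  (1) {N, R, C, W}: 1 true — exactly one ✓
  (2) C=F, R=F — not both ✓
  (3) B=F, C=F — same ✓
  (4) R=F, U=F — not both ✓
  (5) {C, N, U}: 1 true — at most one ✓
  (6) {C, U, W, N}: 1 true — at most one ✓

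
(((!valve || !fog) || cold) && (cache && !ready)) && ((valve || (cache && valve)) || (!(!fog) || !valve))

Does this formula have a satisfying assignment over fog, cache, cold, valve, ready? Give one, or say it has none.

fog: True; cache: True; cold: True; valve: True; ready: False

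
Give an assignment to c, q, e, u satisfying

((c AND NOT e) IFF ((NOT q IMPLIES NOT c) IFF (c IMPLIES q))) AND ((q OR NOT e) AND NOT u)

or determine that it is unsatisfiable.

c = True, q = False, e = False, u = False

  (c AND NOT e) IFF ((NOT q IMPLIES NOT c) IFF (c IMPLIES q)) = True
    c AND NOT e = True
      NOT e = True
    (NOT q IMPLIES NOT c) IFF (c IMPLIES q) = True
      NOT q IMPLIES NOT c = False
        NOT q = True
        NOT c = False
      c IMPLIES q = False
  (q OR NOT e) AND NOT u = True
    q OR NOT e = True
      NOT e = True
    NOT u = True
Both conjuncts True, so the formula holds.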